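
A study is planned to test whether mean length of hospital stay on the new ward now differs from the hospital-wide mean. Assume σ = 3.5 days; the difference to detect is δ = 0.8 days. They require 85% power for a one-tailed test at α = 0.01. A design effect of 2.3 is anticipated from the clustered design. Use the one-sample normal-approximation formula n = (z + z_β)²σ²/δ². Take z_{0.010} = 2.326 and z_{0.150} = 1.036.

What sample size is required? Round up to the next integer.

n = 498

n = (z_α + z_β)² · σ² / δ²
  = (2.326 + 1.036)² · 3.5² / 0.8²
  = 11.3030 · 12.25 / 0.64
  = 216.35
Design effect: 2.3 × 216.35 = 497.60.
Round up → n = 498.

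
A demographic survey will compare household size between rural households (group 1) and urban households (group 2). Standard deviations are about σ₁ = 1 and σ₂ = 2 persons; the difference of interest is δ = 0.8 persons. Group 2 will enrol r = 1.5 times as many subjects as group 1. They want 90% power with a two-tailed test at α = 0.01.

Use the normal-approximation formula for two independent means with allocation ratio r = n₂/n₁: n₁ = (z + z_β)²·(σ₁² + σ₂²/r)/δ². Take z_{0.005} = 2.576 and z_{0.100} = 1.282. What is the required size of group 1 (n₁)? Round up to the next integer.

n₁ = 86

n₁ = (z_{α/2} + z_β)² · (σ₁² + σ₂²/r) / δ²
   = (2.576 + 1.282)² · (1² + 2²/1.5) / 0.8²
   = 14.8842 · (1 + 2.6667) / 0.64
   = 14.8842 · 3.6667 / 0.64
   = 85.27
Round up → n₁ = 86; n₂ = r·n₁ = 1.5 × 86 = 129.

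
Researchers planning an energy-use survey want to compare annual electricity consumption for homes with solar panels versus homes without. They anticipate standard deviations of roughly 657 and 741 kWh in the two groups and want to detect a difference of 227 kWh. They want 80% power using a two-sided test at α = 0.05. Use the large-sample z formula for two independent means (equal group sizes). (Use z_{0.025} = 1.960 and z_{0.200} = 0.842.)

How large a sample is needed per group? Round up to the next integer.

n = 150 per group

n = (z_{α/2} + z_β)² · (σ₁² + σ₂²) / δ²
  = (1.960 + 0.842)² · (657² + 741² = 980730) / 227²
  = 7.8512 · 980730 / 51529
  = 149.43
Round up → n = 150 per group.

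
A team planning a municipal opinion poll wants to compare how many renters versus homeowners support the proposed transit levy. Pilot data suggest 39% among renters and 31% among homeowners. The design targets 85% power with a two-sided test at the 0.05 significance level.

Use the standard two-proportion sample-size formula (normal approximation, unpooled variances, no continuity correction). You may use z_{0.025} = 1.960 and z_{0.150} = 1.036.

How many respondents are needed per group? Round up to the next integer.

n = 634 per group

n = (z_{α/2} + z_β)² · [p₁(1−p₁) + p₂(1−p₂)] / (p₁ − p₂)²
  = (1.960 + 1.036)² · (0.39·0.61 + 0.31·0.69) / (0.08)²
  = (2.996)² · (0.2379 + 0.2139) / 0.0064
  = 8.9760 · 0.4518 / 0.0064
  = 633.65
Round up → n = 634 per group.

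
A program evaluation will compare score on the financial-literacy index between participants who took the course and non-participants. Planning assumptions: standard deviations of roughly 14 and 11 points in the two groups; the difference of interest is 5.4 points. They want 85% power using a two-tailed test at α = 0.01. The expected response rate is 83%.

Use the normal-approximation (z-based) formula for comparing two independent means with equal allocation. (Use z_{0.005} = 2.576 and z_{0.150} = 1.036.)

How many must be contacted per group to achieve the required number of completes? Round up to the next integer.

n = 171 per group

n = (z_{α/2} + z_β)² · (σ₁² + σ₂²) / δ²
  = (2.576 + 1.036)² · (14² + 11² = 317) / 5.4²
  = 13.0465 · 317 / 29.16
  = 141.83
Adjust for 83% response: 141.83 / 0.83 = 170.88.
Round up → n = 171 per group.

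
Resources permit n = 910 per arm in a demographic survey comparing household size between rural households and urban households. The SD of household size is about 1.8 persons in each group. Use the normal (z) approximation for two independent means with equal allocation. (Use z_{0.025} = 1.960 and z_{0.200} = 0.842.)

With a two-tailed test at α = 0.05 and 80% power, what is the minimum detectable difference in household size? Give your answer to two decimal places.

δ = (z_{α/2} + z_β) · √((σ₁²+σ₂²)/n)
  = (1.960 + 0.842) · √(6.48/910)
  = 2.802 · √0.00712
  = 2.802 · 0.0844
  = 0.2364

Minimum detectable difference ≈ 0.24 persons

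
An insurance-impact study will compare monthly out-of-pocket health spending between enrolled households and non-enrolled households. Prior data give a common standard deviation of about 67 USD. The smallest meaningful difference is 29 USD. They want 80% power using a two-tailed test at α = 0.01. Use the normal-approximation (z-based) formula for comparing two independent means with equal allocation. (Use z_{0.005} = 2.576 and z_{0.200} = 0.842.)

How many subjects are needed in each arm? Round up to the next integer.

n = (z_{α/2} + z_β)² · (σ₁² + σ₂²) / δ²
  = (2.576 + 0.842)² · (2·67² = 8978) / 29²
  = 11.6827 · 8978 / 841
  = 124.72
Round up → n = 125 per group.

n = 125 per group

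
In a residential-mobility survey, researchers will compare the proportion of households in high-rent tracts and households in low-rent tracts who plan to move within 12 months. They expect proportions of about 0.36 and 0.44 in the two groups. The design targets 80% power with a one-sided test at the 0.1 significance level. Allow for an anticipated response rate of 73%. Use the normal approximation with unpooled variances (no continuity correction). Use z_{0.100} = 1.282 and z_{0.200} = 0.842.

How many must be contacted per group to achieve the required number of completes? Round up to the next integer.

n = (z_α + z_β)² · [p₁(1−p₁) + p₂(1−p₂)] / (p₁ − p₂)²
  = (1.282 + 0.842)² · (0.36·0.64 + 0.44·0.56) / (-0.08)²
  = (2.124)² · (0.2304 + 0.2464) / 0.0064
  = 4.5114 · 0.4768 / 0.0064
  = 336.10
Adjust for 73% response: 336.10 / 0.73 = 460.41.
Round up → n = 461 per group.

n = 461 per group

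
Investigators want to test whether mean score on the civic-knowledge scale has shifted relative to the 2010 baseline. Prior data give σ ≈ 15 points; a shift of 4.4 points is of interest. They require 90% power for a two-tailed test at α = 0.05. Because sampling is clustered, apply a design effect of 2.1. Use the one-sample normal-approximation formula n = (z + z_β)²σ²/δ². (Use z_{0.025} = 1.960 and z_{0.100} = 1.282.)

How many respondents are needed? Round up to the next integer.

n = (z_{α/2} + z_β)² · σ² / δ²
  = (1.960 + 1.282)² · 15² / 4.4²
  = 10.5106 · 225 / 19.36
  = 122.15
Design effect: 2.1 × 122.15 = 256.52.
Round up → n = 257.

n = 257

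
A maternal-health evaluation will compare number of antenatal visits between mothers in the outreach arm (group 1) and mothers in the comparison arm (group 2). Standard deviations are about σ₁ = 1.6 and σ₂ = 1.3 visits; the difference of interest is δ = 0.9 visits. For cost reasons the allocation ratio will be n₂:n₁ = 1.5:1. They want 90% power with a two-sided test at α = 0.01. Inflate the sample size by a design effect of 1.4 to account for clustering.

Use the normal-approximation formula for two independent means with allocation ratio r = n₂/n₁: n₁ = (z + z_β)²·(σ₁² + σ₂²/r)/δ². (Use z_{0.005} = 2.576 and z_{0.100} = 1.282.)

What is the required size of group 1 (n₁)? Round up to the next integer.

n₁ = (z_{α/2} + z_β)² · (σ₁² + σ₂²/r) / δ²
   = (2.576 + 1.282)² · (1.6² + 1.3²/1.5) / 0.9²
   = 14.8842 · (2.56 + 1.1267) / 0.81
   = 14.8842 · 3.6867 / 0.81
   = 67.74
Design effect: 1.4 × 67.74 = 94.84.
Round up → n₁ = 95; n₂ = r·n₁ = 1.5 × 95 = 143.

n₁ = 95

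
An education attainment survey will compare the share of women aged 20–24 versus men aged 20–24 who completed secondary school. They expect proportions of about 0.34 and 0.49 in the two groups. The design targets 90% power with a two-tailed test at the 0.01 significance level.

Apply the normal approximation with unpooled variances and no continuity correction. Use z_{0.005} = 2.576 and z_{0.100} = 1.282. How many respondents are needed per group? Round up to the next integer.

n = 314 per group

n = (z_{α/2} + z_β)² · [p₁(1−p₁) + p₂(1−p₂)] / (p₁ − p₂)²
  = (2.576 + 1.282)² · (0.34·0.66 + 0.49·0.51) / (-0.15)²
  = (3.858)² · (0.2244 + 0.2499) / 0.0225
  = 14.8842 · 0.4743 / 0.0225
  = 313.76
Round up → n = 314 per group.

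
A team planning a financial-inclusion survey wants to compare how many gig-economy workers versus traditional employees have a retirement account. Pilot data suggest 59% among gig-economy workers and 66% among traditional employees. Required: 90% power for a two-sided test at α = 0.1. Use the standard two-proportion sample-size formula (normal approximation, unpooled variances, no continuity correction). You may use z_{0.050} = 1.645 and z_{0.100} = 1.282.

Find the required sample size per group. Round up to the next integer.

n = (z_{α/2} + z_β)² · [p₁(1−p₁) + p₂(1−p₂)] / (p₁ − p₂)²
  = (1.645 + 1.282)² · (0.59·0.41 + 0.66·0.34) / (-0.07)²
  = (2.927)² · (0.2419 + 0.2244) / 0.0049
  = 8.5673 · 0.4663 / 0.0049
  = 815.30
Round up → n = 816 per group.

n = 816 per group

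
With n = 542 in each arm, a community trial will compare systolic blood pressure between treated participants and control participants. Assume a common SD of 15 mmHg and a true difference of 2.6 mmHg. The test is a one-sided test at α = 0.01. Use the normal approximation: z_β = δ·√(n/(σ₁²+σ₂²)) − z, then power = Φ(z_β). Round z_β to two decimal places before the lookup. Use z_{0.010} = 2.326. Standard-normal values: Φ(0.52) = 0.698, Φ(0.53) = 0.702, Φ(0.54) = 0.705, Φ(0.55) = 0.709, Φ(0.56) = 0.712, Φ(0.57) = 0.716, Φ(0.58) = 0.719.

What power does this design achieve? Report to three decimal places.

Power ≈ 0.702

z_β = δ·√(n/(σ₁²+σ₂²)) − z_α
    = 2.6 · √(542/450) − 2.326
    = 2.6 · 1.09747 − 2.326
    = 2.8534 − 2.326 = 0.5274 → 0.53
Power = Φ(0.53) = 0.702.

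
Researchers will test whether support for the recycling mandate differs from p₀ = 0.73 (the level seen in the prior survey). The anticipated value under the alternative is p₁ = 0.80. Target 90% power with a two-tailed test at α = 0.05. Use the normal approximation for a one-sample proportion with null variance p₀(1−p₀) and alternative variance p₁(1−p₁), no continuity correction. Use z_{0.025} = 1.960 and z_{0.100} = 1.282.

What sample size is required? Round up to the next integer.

n = 391

n = [z_{α/2}·√(p₀q₀) + z_β·√(p₁q₁)]² / (p₁ − p₀)²
  = [1.960·√(0.73·0.27) + 1.282·√(0.80·0.20)]² / (0.07)²
  = [1.960·0.4440 + 1.282·0.4000]² / 0.0049
  = [1.3830]² / 0.0049
  = 390.32
Round up → n = 391.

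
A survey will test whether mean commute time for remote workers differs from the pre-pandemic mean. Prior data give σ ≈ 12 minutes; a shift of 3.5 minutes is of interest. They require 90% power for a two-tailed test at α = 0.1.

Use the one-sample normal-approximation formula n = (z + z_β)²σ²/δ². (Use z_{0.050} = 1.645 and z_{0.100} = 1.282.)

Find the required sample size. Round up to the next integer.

n = (z_{α/2} + z_β)² · σ² / δ²
  = (1.645 + 1.282)² · 12² / 3.5²
  = 8.5673 · 144 / 12.25
  = 100.71
Round up → n = 101.

n = 101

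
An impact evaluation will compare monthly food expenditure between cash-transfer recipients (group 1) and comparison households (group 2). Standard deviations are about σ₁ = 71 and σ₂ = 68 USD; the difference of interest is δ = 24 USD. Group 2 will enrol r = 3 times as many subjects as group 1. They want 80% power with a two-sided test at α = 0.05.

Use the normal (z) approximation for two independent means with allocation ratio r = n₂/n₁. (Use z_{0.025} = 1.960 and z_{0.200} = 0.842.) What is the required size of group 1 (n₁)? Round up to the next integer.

n₁ = (z_{α/2} + z_β)² · (σ₁² + σ₂²/r) / δ²
   = (1.960 + 0.842)² · (71² + 68²/3) / 24²
   = 7.8512 · (5041 + 1541.3) / 576
   = 7.8512 · 6582.3 / 576
   = 89.72
Round up → n₁ = 90; n₂ = r·n₁ = 3 × 90 = 270.

n₁ = 90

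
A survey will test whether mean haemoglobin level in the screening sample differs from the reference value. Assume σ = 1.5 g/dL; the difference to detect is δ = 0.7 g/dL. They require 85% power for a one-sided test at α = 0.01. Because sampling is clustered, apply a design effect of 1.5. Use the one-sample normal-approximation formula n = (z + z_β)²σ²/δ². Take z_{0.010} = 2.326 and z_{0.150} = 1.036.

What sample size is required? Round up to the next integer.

n = (z_α + z_β)² · σ² / δ²
  = (2.326 + 1.036)² · 1.5² / 0.7²
  = 11.3030 · 2.25 / 0.49
  = 51.90
Design effect: 1.5 × 51.90 = 77.85.
Round up → n = 78.

n = 78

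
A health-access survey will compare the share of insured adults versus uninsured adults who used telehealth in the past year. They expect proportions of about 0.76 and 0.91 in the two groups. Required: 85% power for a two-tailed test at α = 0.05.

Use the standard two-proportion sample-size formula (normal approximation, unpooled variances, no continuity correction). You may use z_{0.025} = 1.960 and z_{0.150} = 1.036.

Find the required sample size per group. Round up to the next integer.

n = (z_{α/2} + z_β)² · [p₁(1−p₁) + p₂(1−p₂)] / (p₁ − p₂)²
  = (1.960 + 1.036)² · (0.76·0.24 + 0.91·0.09) / (-0.15)²
  = (2.996)² · (0.1824 + 0.0819) / 0.0225
  = 8.9760 · 0.2643 / 0.0225
  = 105.44
Round up → n = 106 per group.

n = 106 per group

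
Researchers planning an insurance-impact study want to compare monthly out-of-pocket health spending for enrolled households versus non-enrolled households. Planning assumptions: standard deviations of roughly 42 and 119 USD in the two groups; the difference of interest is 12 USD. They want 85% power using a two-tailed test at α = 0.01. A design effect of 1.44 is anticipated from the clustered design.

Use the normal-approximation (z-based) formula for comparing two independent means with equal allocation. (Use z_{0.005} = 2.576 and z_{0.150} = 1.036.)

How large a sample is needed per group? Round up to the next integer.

n = (z_{α/2} + z_β)² · (σ₁² + σ₂²) / δ²
  = (2.576 + 1.036)² · (42² + 119² = 15925) / 12²
  = 13.0465 · 15925 / 144
  = 1442.82
Design effect: 1.44 × 1442.82 = 2077.66.
Round up → n = 2078 per group.

n = 2078 per group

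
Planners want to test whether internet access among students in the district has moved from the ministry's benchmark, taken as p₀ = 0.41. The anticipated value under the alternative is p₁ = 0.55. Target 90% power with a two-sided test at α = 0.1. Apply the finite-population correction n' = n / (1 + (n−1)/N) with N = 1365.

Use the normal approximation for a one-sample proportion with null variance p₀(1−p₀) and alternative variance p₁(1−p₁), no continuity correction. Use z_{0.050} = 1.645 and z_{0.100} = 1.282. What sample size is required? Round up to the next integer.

n = 100

n = [z_{α/2}·√(p₀q₀) + z_β·√(p₁q₁)]² / (p₁ − p₀)²
  = [1.645·√(0.41·0.59) + 1.282·√(0.55·0.45)]² / (0.14)²
  = [1.645·0.4918 + 1.282·0.4975]² / 0.0196
  = [1.4469]² / 0.0196
  = 106.81
Finite-population correction (N = 1365): 106.81 / (1 + (106.81 − 1)/1365) = 99.12.
Round up → n = 100.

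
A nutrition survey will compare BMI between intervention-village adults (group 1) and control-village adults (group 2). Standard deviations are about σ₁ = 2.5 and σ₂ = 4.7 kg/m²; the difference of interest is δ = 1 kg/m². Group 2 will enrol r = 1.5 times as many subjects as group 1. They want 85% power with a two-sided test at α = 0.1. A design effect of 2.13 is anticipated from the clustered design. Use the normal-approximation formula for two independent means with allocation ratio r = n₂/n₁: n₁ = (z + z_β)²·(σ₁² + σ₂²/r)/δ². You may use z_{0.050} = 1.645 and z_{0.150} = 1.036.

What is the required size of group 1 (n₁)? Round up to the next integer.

n₁ = 322

n₁ = (z_{α/2} + z_β)² · (σ₁² + σ₂²/r) / δ²
   = (1.645 + 1.036)² · (2.5² + 4.7²/1.5) / 1²
   = 7.1878 · (6.25 + 14.7267) / 1
   = 7.1878 · 20.9767 / 1
   = 150.78
Design effect: 2.13 × 150.78 = 321.15.
Round up → n₁ = 322; n₂ = r·n₁ = 1.5 × 322 = 483.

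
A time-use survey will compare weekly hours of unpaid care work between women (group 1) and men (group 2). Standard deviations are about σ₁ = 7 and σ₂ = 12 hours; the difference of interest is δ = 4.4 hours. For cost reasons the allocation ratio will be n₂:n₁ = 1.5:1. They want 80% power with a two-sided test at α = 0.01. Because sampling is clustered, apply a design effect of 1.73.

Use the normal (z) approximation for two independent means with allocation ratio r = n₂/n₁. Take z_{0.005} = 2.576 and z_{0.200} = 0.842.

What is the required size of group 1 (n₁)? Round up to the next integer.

n₁ = (z_{α/2} + z_β)² · (σ₁² + σ₂²/r) / δ²
   = (2.576 + 0.842)² · (7² + 12²/1.5) / 4.4²
   = 11.6827 · (49 + 96) / 19.36
   = 11.6827 · 145 / 19.36
   = 87.50
Design effect: 1.73 × 87.50 = 151.37.
Round up → n₁ = 152; n₂ = r·n₁ = 1.5 × 152 = 228.

n₁ = 152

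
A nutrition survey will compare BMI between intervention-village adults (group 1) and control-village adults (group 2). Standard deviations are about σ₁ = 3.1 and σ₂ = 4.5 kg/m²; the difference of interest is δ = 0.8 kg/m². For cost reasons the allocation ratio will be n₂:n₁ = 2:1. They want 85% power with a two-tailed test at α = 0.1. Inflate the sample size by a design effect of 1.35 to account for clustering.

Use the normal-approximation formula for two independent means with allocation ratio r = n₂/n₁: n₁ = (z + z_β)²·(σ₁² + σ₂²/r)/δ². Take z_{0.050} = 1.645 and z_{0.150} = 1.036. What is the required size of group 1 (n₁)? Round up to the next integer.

n₁ = 300

n₁ = (z_{α/2} + z_β)² · (σ₁² + σ₂²/r) / δ²
   = (1.645 + 1.036)² · (3.1² + 4.5²/2) / 0.8²
   = 7.1878 · (9.61 + 10.125) / 0.64
   = 7.1878 · 19.735 / 0.64
   = 221.64
Design effect: 1.35 × 221.64 = 299.22.
Round up → n₁ = 300; n₂ = r·n₁ = 2 × 300 = 600.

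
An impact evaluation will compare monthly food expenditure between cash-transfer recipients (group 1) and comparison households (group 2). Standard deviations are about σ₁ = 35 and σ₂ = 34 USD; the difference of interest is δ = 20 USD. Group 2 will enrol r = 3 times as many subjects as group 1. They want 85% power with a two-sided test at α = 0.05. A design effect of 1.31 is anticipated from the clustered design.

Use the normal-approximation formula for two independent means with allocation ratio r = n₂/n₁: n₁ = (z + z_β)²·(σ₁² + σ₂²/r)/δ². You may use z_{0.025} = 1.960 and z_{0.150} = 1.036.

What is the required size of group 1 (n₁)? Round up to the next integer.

n₁ = 48

n₁ = (z_{α/2} + z_β)² · (σ₁² + σ₂²/r) / δ²
   = (1.960 + 1.036)² · (35² + 34²/3) / 20²
   = 8.9760 · (1225 + 385.3333) / 400
   = 8.9760 · 1610.3 / 400
   = 36.14
Design effect: 1.31 × 36.14 = 47.34.
Round up → n₁ = 48; n₂ = r·n₁ = 3 × 48 = 144.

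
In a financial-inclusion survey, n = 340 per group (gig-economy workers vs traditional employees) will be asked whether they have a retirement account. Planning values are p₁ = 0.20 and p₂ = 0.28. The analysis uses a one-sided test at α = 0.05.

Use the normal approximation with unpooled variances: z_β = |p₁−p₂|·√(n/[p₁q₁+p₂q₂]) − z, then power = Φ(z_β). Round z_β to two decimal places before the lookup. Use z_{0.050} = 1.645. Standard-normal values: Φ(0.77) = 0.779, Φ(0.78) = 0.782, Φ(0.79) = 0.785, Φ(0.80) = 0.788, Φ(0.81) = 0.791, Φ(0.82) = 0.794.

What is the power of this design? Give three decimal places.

Power ≈ 0.791

z_β = |p₁−p₂|·√(n/[p₁q₁+p₂q₂]) − z_α
    = 0.08 · √(340/0.3616) − 1.645
    = 0.08 · 30.6637 − 1.645
    = 2.4531 − 1.645 = 0.8081 → 0.81
Power = Φ(0.81) = 0.791.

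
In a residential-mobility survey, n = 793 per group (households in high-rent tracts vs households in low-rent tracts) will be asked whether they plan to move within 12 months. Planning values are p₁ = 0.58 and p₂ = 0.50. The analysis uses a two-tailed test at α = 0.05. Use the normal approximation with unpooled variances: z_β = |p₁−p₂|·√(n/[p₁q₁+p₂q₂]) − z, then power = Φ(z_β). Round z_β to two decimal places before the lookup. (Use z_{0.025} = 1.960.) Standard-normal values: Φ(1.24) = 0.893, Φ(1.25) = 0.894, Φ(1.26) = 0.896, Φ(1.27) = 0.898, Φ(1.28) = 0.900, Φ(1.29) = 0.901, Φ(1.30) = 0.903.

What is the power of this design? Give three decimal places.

z_β = |p₁−p₂|·√(n/[p₁q₁+p₂q₂]) − z_{α/2}
    = 0.08 · √(793/0.4936) − 1.960
    = 0.08 · 40.0820 − 1.960
    = 3.2066 − 1.960 = 1.2466 → 1.25
Power = Φ(1.25) = 0.894.

Power ≈ 0.894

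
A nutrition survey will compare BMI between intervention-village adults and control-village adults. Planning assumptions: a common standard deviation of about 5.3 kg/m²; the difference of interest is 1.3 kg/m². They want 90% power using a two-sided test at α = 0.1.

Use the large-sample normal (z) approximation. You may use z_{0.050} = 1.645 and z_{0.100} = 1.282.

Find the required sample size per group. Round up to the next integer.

n = (z_{α/2} + z_β)² · (σ₁² + σ₂²) / δ²
  = (1.645 + 1.282)² · (2·5.3² = 56.18) / 1.3²
  = 8.5673 · 56.18 / 1.69
  = 284.80
Round up → n = 285 per group.

n = 285 per group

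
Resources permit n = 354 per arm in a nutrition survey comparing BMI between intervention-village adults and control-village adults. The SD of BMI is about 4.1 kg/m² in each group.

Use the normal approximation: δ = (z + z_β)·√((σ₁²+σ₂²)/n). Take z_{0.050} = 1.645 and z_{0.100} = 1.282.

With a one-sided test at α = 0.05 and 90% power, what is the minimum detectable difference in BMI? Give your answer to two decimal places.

Minimum detectable difference ≈ 0.90 kg/m²

δ = (z_α + z_β) · √((σ₁²+σ₂²)/n)
  = (1.645 + 1.282) · √(33.62/354)
  = 2.927 · √0.09497
  = 2.927 · 0.3082
  = 0.9020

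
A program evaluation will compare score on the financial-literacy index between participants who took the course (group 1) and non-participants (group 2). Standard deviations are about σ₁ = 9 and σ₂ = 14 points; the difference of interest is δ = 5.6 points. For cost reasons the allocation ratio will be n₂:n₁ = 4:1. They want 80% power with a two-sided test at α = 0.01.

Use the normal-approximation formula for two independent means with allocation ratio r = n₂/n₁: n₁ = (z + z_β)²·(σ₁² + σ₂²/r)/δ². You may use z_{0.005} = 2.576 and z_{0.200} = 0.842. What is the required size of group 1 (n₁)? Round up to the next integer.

n₁ = 49

n₁ = (z_{α/2} + z_β)² · (σ₁² + σ₂²/r) / δ²
   = (2.576 + 0.842)² · (9² + 14²/4) / 5.6²
   = 11.6827 · (81 + 49) / 31.36
   = 11.6827 · 130 / 31.36
   = 48.43
Round up → n₁ = 49; n₂ = r·n₁ = 4 × 49 = 196.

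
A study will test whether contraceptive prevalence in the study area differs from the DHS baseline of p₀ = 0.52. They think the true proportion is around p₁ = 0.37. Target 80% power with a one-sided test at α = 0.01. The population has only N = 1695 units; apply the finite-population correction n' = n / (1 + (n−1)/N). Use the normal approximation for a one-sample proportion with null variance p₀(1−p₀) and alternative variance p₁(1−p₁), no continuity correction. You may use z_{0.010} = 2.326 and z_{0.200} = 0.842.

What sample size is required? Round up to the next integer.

n = [z_α·√(p₀q₀) + z_β·√(p₁q₁)]² / (p₁ − p₀)²
  = [2.326·√(0.52·0.48) + 0.842·√(0.37·0.63)]² / (-0.15)²
  = [2.326·0.4996 + 0.842·0.4828]² / 0.0225
  = [1.5686]² / 0.0225
  = 109.35
Finite-population correction (N = 1695): 109.35 / (1 + (109.35 − 1)/1695) = 102.78.
Round up → n = 103.

n = 103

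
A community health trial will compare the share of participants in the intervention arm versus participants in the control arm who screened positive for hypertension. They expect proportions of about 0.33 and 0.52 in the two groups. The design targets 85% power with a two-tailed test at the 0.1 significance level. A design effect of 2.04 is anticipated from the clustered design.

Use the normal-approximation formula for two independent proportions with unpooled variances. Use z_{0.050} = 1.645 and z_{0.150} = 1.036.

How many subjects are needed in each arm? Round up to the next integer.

n = 192 per group

n = (z_{α/2} + z_β)² · [p₁(1−p₁) + p₂(1−p₂)] / (p₁ − p₂)²
  = (1.645 + 1.036)² · (0.33·0.67 + 0.52·0.48) / (-0.19)²
  = (2.681)² · (0.2211 + 0.2496) / 0.0361
  = 7.1878 · 0.4707 / 0.0361
  = 93.72
Design effect: 2.04 × 93.72 = 191.19.
Round up → n = 192 per group.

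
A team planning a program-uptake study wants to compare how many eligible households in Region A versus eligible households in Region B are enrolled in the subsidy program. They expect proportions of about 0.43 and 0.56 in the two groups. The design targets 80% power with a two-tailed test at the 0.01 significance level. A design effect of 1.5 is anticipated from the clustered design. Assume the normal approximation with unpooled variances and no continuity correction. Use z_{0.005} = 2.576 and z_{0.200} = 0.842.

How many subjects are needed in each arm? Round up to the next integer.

n = 510 per group

n = (z_{α/2} + z_β)² · [p₁(1−p₁) + p₂(1−p₂)] / (p₁ − p₂)²
  = (2.576 + 0.842)² · (0.43·0.57 + 0.56·0.44) / (-0.13)²
  = (3.418)² · (0.2451 + 0.2464) / 0.0169
  = 11.6827 · 0.4915 / 0.0169
  = 339.77
Design effect: 1.5 × 339.77 = 509.65.
Round up → n = 510 per group.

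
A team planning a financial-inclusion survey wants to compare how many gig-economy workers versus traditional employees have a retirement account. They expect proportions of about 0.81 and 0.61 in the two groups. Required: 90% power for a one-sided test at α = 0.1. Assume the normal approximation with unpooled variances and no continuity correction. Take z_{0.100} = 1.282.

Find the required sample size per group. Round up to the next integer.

n = (z_α + z_β)² · [p₁(1−p₁) + p₂(1−p₂)] / (p₁ − p₂)²
  = (1.282 + 1.282)² · (0.81·0.19 + 0.61·0.39) / (0.20)²
  = (2.564)² · (0.1539 + 0.2379) / 0.0400
  = 6.5741 · 0.3918 / 0.0400
  = 64.39
Round up → n = 65 per group.

n = 65 per group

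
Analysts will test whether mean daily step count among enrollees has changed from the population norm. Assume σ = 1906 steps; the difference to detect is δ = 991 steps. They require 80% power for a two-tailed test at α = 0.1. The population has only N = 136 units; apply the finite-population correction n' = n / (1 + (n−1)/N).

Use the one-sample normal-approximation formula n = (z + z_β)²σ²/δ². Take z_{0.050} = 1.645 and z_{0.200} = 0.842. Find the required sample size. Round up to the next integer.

n = (z_{α/2} + z_β)² · σ² / δ²
  = (1.645 + 0.842)² · 1906² / 991²
  = 6.1852 · 3632836 / 982081
  = 22.88
Finite-population correction (N = 136): 22.88 / (1 + (22.88 − 1)/136) = 19.71.
Round up → n = 20.

n = 20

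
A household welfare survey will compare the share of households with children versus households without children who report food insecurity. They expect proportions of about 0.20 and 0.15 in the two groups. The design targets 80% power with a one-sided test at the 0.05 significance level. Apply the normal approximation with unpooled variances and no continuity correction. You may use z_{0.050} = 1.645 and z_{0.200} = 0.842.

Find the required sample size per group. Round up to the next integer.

n = (z_α + z_β)² · [p₁(1−p₁) + p₂(1−p₂)] / (p₁ − p₂)²
  = (1.645 + 0.842)² · (0.20·0.80 + 0.15·0.85) / (0.05)²
  = (2.487)² · (0.1600 + 0.1275) / 0.0025
  = 6.1852 · 0.2875 / 0.0025
  = 711.29
Round up → n = 712 per group.

n = 712 per group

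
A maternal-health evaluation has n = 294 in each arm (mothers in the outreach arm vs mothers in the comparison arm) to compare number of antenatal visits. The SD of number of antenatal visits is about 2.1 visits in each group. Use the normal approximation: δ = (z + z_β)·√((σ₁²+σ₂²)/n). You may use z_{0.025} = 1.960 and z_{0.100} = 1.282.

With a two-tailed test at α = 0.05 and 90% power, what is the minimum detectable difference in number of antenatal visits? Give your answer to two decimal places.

δ = (z_{α/2} + z_β) · √((σ₁²+σ₂²)/n)
  = (1.960 + 1.282) · √(8.82/294)
  = 3.242 · √0.03
  = 3.242 · 0.1732
  = 0.5615

Minimum detectable difference ≈ 0.56 visits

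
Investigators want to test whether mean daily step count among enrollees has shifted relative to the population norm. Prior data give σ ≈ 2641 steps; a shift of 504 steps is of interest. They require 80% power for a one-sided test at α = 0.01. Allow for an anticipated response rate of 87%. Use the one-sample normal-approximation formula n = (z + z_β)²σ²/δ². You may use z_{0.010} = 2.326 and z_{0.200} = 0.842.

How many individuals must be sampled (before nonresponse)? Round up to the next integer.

n = 317

n = (z_α + z_β)² · σ² / δ²
  = (2.326 + 0.842)² · 2641² / 504²
  = 10.0362 · 6974881 / 254016
  = 275.58
Adjust for 87% response: 275.58 / 0.87 = 316.76.
Round up → n = 317.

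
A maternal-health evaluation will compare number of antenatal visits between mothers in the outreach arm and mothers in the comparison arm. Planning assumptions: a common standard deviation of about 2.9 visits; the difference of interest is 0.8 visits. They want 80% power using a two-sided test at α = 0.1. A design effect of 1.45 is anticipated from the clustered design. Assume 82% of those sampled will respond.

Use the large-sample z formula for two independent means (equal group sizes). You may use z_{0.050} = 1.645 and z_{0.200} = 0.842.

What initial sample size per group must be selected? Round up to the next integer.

n = 288 per group

n = (z_{α/2} + z_β)² · (σ₁² + σ₂²) / δ²
  = (1.645 + 0.842)² · (2·2.9² = 16.82) / 0.8²
  = 6.1852 · 16.82 / 0.64
  = 162.55
Design effect: 1.45 × 162.55 = 235.70.
Adjust for 82% response: 235.70 / 0.82 = 287.44.
Round up → n = 288 per group.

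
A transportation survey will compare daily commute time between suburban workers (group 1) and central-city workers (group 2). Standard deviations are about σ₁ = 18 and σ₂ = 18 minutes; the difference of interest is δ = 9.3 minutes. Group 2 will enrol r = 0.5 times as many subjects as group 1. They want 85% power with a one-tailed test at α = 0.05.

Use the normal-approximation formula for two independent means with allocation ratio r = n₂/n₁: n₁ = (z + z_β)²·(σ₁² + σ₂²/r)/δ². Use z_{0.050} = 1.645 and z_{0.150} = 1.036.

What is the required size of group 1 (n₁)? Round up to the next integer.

n₁ = (z_α + z_β)² · (σ₁² + σ₂²/r) / δ²
   = (1.645 + 1.036)² · (18² + 18²/0.5) / 9.3²
   = 7.1878 · (324 + 648) / 86.49
   = 7.1878 · 972 / 86.49
   = 80.78
Round up → n₁ = 81; n₂ = r·n₁ = 0.5 × 81 = 41.

n₁ = 81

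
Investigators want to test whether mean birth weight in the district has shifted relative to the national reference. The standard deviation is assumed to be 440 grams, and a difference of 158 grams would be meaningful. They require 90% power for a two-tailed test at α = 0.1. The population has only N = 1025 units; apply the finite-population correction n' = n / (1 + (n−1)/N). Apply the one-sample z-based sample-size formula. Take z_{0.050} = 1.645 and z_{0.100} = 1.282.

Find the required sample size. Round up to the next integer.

n = (z_{α/2} + z_β)² · σ² / δ²
  = (1.645 + 1.282)² · 440² / 158²
  = 8.5673 · 193600 / 24964
  = 66.44
Finite-population correction (N = 1025): 66.44 / (1 + (66.44 − 1)/1025) = 62.45.
Round up → n = 63.

n = 63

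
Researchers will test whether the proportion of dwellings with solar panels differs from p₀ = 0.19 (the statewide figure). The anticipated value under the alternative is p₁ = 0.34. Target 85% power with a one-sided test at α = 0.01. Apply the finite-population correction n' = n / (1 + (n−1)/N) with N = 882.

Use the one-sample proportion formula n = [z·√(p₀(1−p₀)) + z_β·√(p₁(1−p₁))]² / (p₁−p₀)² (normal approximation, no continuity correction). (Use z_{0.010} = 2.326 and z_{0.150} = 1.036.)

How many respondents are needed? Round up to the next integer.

n = 80

n = [z_α·√(p₀q₀) + z_β·√(p₁q₁)]² / (p₁ − p₀)²
  = [2.326·√(0.19·0.81) + 1.036·√(0.34·0.66)]² / (0.15)²
  = [2.326·0.3923 + 1.036·0.4737]² / 0.0225
  = [1.4033]² / 0.0225
  = 87.52
Finite-population correction (N = 882): 87.52 / (1 + (87.52 − 1)/882) = 79.70.
Round up → n = 80.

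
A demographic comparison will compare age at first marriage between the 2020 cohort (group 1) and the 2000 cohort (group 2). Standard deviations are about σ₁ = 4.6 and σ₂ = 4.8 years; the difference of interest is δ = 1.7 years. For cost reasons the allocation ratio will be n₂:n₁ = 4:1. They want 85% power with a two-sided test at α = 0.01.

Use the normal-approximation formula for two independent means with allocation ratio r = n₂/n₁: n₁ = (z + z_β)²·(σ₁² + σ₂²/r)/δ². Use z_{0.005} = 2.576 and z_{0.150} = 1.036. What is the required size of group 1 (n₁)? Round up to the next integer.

n₁ = (z_{α/2} + z_β)² · (σ₁² + σ₂²/r) / δ²
   = (2.576 + 1.036)² · (4.6² + 4.8²/4) / 1.7²
   = 13.0465 · (21.16 + 5.76) / 2.89
   = 13.0465 · 26.92 / 2.89
   = 121.53
Round up → n₁ = 122; n₂ = r·n₁ = 4 × 122 = 488.

n₁ = 122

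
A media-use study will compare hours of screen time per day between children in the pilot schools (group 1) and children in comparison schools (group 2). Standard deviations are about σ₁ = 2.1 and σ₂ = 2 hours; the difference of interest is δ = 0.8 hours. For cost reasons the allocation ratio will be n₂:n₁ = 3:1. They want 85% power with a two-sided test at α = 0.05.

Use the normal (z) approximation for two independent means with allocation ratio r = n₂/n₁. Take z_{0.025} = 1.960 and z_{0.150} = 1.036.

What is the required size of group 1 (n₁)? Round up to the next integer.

n₁ = 81

n₁ = (z_{α/2} + z_β)² · (σ₁² + σ₂²/r) / δ²
   = (1.960 + 1.036)² · (2.1² + 2²/3) / 0.8²
   = 8.9760 · (4.41 + 1.3333) / 0.64
   = 8.9760 · 5.7433 / 0.64
   = 80.55
Round up → n₁ = 81; n₂ = r·n₁ = 3 × 81 = 243.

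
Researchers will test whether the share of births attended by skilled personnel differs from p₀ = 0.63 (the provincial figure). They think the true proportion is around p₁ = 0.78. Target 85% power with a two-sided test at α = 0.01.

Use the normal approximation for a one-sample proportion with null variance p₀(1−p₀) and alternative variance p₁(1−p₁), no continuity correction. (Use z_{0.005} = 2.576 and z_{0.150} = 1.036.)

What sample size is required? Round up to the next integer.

n = [z_{α/2}·√(p₀q₀) + z_β·√(p₁q₁)]² / (p₁ − p₀)²
  = [2.576·√(0.63·0.37) + 1.036·√(0.78·0.22)]² / (0.15)²
  = [2.576·0.4828 + 1.036·0.4142]² / 0.0225
  = [1.6729]² / 0.0225
  = 124.38
Round up → n = 125.

n = 125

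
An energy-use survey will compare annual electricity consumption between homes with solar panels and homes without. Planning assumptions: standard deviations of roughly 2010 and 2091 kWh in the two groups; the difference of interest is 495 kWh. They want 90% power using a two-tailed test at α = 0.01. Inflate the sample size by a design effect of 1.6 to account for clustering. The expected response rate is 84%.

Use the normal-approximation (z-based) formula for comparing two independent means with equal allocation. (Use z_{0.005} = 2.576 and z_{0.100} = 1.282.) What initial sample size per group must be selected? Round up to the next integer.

n = 974 per group

n = (z_{α/2} + z_β)² · (σ₁² + σ₂²) / δ²
  = (2.576 + 1.282)² · (2010² + 2091² = 8412381) / 495²
  = 14.8842 · 8412381 / 245025
  = 511.01
Design effect: 1.6 × 511.01 = 817.62.
Adjust for 84% response: 817.62 / 0.84 = 973.36.
Round up → n = 974 per group.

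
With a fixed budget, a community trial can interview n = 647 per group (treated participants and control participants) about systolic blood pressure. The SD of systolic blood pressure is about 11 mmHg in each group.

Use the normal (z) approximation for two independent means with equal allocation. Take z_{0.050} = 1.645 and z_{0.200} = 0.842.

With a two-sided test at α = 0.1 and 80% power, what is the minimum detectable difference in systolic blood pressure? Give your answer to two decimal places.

Minimum detectable difference ≈ 1.52 mmHg

δ = (z_{α/2} + z_β) · √((σ₁²+σ₂²)/n)
  = (1.645 + 0.842) · √(242/647)
  = 2.487 · √0.37403
  = 2.487 · 0.6116
  = 1.5210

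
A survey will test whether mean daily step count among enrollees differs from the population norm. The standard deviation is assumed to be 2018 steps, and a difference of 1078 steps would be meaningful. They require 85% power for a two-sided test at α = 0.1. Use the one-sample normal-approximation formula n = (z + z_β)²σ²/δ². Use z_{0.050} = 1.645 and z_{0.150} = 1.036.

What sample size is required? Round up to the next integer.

n = (z_{α/2} + z_β)² · σ² / δ²
  = (1.645 + 1.036)² · 2018² / 1078²
  = 7.1878 · 4072324 / 1162084
  = 25.19
Round up → n = 26.

n = 26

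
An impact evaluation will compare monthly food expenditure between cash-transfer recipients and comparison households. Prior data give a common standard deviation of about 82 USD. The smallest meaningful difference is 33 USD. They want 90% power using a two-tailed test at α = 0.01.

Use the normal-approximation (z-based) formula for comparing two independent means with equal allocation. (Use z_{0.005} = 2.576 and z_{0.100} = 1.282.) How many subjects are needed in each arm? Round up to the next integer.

n = (z_{α/2} + z_β)² · (σ₁² + σ₂²) / δ²
  = (2.576 + 1.282)² · (2·82² = 13448) / 33²
  = 14.8842 · 13448 / 1089
  = 183.80
Round up → n = 184 per group.

n = 184 per group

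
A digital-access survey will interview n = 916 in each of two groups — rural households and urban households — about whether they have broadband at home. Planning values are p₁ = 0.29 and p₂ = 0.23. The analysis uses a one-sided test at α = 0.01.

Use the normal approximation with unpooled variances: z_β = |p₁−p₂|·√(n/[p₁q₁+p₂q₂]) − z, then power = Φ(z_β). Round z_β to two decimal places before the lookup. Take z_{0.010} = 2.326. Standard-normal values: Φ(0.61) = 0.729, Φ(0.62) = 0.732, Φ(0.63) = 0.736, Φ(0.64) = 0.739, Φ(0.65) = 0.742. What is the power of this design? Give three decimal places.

Power ≈ 0.729

z_β = |p₁−p₂|·√(n/[p₁q₁+p₂q₂]) − z_α
    = 0.06 · √(916/0.3830) − 2.326
    = 0.06 · 48.9044 − 2.326
    = 2.9343 − 2.326 = 0.6083 → 0.61
Power = Φ(0.61) = 0.729.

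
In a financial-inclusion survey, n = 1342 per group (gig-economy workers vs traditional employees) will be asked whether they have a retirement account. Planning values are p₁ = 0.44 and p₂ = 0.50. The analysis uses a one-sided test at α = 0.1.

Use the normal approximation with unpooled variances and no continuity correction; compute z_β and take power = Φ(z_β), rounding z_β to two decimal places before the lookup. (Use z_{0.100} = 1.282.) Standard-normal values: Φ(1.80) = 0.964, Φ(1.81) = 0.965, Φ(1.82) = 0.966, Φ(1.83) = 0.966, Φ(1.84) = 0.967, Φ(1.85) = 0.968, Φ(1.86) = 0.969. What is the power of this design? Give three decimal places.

z_β = |p₁−p₂|·√(n/[p₁q₁+p₂q₂]) − z_α
    = 0.06 · √(1342/0.4964) − 1.282
    = 0.06 · 51.9949 − 1.282
    = 3.1197 − 1.282 = 1.8377 → 1.84
Power = Φ(1.84) = 0.967.

Power ≈ 0.967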